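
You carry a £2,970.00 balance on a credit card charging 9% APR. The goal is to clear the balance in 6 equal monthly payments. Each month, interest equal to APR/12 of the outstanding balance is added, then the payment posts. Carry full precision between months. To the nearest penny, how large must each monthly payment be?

Monthly rate r = 9%/12 = 0.75% = 0.0075.
Level-payment amortization: P = B₀·r / (1 − (1+r)^(−n)) = 2970.00·0.0075 / (1 − 1.0075^(−6)).
Denominator 1 − (1+r)^(−6) = 0.0438419822.
P = 22.275 / 0.0438419822 ≈ 508.07.

£508.07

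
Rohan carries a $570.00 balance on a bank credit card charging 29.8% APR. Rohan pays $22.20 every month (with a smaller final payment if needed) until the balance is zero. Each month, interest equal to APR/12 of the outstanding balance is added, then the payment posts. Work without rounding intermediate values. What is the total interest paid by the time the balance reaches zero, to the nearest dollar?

$349

Monthly rate r = 29.8%/12 = 2.48333% = 0.0248333.
Payoff takes n = ⌈−ln(1 − rB₀/P)/ln(1+r)⌉ = ⌈41.380⌉ = 42 payments; the last is $8.49.
Total paid = 41·$22.20 + $8.49 = $918.69.
Total interest = total paid − principal = $918.69 − $570.00 = $348.69.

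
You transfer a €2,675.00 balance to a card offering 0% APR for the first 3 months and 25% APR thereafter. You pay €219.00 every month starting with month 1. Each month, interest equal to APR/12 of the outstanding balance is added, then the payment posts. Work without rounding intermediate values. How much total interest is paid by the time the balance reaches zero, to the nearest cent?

€246.48

Promo months 1–3 at r₀ = 0%/12 = 0; months 4+ at r₁ = 25%/12 = 0.0208333.
After month 3 (no interest yet): B = €2,675.00 − 3·€219.00 = €2,018.00.
Then at r₁ with €219.00/mo: n₂ = −ln(1 − r₁·B/P)/ln(1+r₁) ≈ 10.34 → 11 more payments.
Total paid = 13·€219.00 + €74.48 = €2,921.48; interest = €2,921.48 − €2,675.00 = €246.48.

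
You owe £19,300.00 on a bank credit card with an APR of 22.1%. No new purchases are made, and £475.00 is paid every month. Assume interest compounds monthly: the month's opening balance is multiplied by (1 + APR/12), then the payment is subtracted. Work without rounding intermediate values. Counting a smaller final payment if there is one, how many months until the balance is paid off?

76 months

Monthly rate r = 22.1%/12 = 1.84167% = 0.0184167.
Recurrence: B ← B·(1+r) − £475.00.
Month 1: interest £355.44; balance after payment £19,180.44.
Month 2: interest £353.24; balance after payment £19,058.68.
Closed form: n = −ln(1 − rB₀/P)/ln(1+r) = −ln(0.2517)/ln(1.01842) ≈ 75.593, so the balance reaches zero during payment 76.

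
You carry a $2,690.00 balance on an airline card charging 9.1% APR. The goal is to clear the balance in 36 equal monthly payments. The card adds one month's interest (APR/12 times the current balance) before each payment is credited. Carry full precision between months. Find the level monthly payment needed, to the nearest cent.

Monthly rate r = 9.1%/12 = 0.758333% = 0.00758333.
Level-payment amortization: P = B₀·r / (1 − (1+r)^(−n)) = 2690.00·0.00758333 / (1 − 1.00758^(−36)).
Denominator 1 − (1+r)^(−36) = 0.238122943.
P = 20.3992 / 0.238122943 ≈ 85.67.

$85.67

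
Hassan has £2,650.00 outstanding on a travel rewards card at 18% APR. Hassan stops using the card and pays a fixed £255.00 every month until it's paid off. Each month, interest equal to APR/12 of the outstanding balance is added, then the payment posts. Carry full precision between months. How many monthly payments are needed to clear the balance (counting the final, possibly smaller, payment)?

12 payments

Monthly rate r = 18%/12 = 1.5% = 0.015.
Recurrence: B ← B·(1+r) − £255.00.
Month 1: interest £39.75; balance after payment £2,434.75.
Month 2: interest £36.52; balance after payment £2,216.27.
Closed form: n = −ln(1 − rB₀/P)/ln(1+r) = −ln(0.84412)/ln(1.015) ≈ 11.382, so the balance reaches zero during payment 12.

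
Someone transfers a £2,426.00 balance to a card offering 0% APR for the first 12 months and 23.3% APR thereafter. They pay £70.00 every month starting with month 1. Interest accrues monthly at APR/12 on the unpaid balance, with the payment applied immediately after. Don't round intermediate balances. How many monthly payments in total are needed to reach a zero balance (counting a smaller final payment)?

43 payments

Promo months 1–12 at r₀ = 0%/12 = 0; months 13+ at r₁ = 23.3%/12 = 0.0194167.
After month 12 (no interest yet): B = £2,426.00 − 12·£70.00 = £1,586.00.
Then at r₁ with £70.00/mo: n₂ = −ln(1 − r₁·B/P)/ln(1+r₁) ≈ 30.14 → 31 more payments.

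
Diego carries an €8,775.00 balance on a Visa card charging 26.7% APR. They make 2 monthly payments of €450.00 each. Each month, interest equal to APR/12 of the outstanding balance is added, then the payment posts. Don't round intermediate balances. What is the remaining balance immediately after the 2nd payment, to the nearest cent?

€8,259.82

Monthly rate r = 26.7%/12 = 2.225% = 0.02225.
Each month: B ← B·(1+r) − €450.00.
Month 1: interest €195.24; balance after payment €8,520.24.
Month 2: interest €189.58; balance after payment €8,259.82.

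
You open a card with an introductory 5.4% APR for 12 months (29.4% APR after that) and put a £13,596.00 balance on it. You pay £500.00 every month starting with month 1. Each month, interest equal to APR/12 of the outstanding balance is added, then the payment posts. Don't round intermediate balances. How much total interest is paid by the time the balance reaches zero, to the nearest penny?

£3,015.73

Promo months 1–12 at r₀ = 5.4%/12 = 0.0045; months 13+ at r₁ = 29.4%/12 = 0.0245.
After month 12: iterate B ← B·(1+r₀) − £500.00 for 12 months → £8,197.88.
Then at r₁ with £500.00/mo: n₂ = −ln(1 − r₁·B/P)/ln(1+r₁) ≈ 21.22 → 22 more payments.
Total paid = 33·£500.00 + £111.73 = £16,611.73; interest = £16,611.73 − £13,596.00 = £3,015.73.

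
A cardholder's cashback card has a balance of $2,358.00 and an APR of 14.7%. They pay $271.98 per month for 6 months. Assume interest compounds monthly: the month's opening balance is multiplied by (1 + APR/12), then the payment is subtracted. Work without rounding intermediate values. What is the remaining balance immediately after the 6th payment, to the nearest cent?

$854.03

Monthly rate r = 14.7%/12 = 1.225% = 0.01225.
Each month: B ← B·(1+r) − $271.98.
Month 1: interest $28.89; balance after payment $2,114.91.
Month 2: interest $25.91; balance after payment $1,868.83.
Month 3: interest $22.89; balance after payment $1,619.75.
Month 4: interest $19.84; balance after payment $1,367.61.
Month 5: interest $16.75; balance after payment $1,112.38.
Month 6: interest $13.63; balance after payment $854.03.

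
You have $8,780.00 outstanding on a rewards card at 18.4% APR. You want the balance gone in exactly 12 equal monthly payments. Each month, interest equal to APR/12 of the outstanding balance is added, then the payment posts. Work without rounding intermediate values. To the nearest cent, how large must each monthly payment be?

Monthly rate r = 18.4%/12 = 1.53333% = 0.0153333.
Level-payment amortization: P = B₀·r / (1 − (1+r)^(−n)) = 8780.00·0.0153333 / (1 − 1.01533^(−12)).
Denominator 1 − (1+r)^(−12) = 0.166901661.
P = 134.627 / 0.166901661 ≈ 806.62.

$806.62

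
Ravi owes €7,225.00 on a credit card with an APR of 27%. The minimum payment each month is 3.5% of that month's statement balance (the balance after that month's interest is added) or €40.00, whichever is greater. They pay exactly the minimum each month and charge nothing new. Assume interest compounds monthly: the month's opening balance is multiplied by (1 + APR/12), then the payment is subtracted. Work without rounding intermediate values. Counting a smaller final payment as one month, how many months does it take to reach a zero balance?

Monthly rate r = 27%/12 = 2.25% = 0.0225.
While 3.5% of the post-interest balance exceeds €40.00, each month B ← (B·(1+r))·(1 − 0.035), i.e. B shrinks by the factor (1+r)·0.965 = 0.98671.
This holds for months 1–140. Entering month 141 the balance is €1,110.52; 3.5% of the post-interest balance is now below €40.00, so the flat €40.00 minimum applies from here.
From month 141 a fixed €40.00 at rate r clears €1,110.52 in 45 more payments. Total: 140 + 45 = 185 months.

185 months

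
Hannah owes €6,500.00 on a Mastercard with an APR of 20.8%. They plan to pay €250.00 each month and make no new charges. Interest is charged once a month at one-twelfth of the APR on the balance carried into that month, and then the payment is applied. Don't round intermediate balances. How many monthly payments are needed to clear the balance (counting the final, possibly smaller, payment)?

35 months

Monthly rate r = 20.8%/12 = 1.73333% = 0.0173333.
Recurrence: B ← B·(1+r) − €250.00.
Month 1: interest €112.67; balance after payment €6,362.67.
Month 2: interest €110.29; balance after payment €6,222.95.
Closed form: n = −ln(1 − rB₀/P)/ln(1+r) = −ln(0.54933)/ln(1.01733) ≈ 34.859, so the balance reaches zero during payment 35.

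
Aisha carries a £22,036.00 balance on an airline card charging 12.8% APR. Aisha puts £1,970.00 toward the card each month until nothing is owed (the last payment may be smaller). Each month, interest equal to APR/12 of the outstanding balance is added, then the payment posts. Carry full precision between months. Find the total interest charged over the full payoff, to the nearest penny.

£1,554.72

Monthly rate r = 12.8%/12 = 1.06667% = 0.0106667.
Payoff takes n = ⌈−ln(1 − rB₀/P)/ln(1+r)⌉ = ⌈11.975⌉ = 12 payments; the last is £1,920.72.
Total paid = 11·£1,970.00 + £1,920.72 = £23,590.72.
Total interest = total paid − principal = £23,590.72 − £22,036.00 = £1,554.72.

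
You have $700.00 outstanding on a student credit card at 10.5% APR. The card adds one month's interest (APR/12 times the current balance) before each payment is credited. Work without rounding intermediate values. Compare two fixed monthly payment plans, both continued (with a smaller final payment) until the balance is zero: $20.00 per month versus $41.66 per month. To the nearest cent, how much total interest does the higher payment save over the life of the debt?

Monthly rate r = 10.5%/12 = 0.875% = 0.00875.
At $20.00/mo: n = ⌈−ln(1 − rB₀/P)/ln(1+r)⌉ = 42 payments (last $19.41); total interest = total paid − $700.00 = $139.41.
At $41.66/mo: 19 payments (last $10.59); total interest $60.47.
Interest saved = $139.41 − $60.47 = $78.94.

$78.94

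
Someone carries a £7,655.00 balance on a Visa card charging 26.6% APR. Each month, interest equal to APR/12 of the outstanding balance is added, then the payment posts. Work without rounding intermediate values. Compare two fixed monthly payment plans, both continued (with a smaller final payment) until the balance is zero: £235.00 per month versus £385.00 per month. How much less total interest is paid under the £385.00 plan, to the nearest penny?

£3,518.34

Monthly rate r = 26.6%/12 = 2.21667% = 0.0221667.
At £235.00/mo: n = ⌈−ln(1 − rB₀/P)/ln(1+r)⌉ = 59 payments (last £94.43); total interest = total paid − £7,655.00 = £6,069.43.
At £385.00/mo: 27 payments (last £196.09); total interest £2,551.09.
Interest saved = £6,069.43 − £2,551.09 = £3,518.34.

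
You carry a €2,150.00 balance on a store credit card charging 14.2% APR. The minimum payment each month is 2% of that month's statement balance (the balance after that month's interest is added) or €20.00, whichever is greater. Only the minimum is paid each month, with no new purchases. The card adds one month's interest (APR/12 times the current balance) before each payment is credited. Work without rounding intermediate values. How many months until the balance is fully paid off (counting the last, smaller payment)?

167 months

Monthly rate r = 14.2%/12 = 1.18333% = 0.0118333.
While 2% of the post-interest balance exceeds €20.00, each month B ← (B·(1+r))·(1 − 0.02), i.e. B shrinks by the factor (1+r)·0.98 = 0.9916.
This holds for months 1–93. Entering month 94 the balance is €980.84; 2% of the post-interest balance is now below €20.00, so the flat €20.00 minimum applies from here.
From month 94 a fixed €20.00 at rate r clears €980.84 in 74 more payments. Total: 93 + 74 = 167 months.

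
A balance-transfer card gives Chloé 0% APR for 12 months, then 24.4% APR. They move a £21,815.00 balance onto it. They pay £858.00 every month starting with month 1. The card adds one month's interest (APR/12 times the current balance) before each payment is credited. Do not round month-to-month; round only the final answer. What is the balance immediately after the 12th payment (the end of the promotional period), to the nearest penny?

Promo months 1–12 at r₀ = 0%/12 = 0; months 13+ at r₁ = 24.4%/12 = 0.0203333.
After month 12 (no interest yet): B = £21,815.00 − 12·£858.00 = £11,519.00.

£11,519.00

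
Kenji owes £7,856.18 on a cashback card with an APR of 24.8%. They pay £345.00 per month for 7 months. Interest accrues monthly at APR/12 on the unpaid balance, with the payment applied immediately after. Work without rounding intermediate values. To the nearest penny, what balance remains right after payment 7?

Monthly rate r = 24.8%/12 = 2.06667% = 0.0206667.
Each month: B ← B·(1+r) − £345.00.
Month 1: interest £162.36; balance after payment £7,673.54.
Month 2: interest £158.59; balance after payment £7,487.13.
Month 3: interest £154.73; balance after payment £7,296.86.
Month 4: interest £150.80; balance after payment £7,102.66.
Month 5: interest £146.79; balance after payment £6,904.45.
Month 6: interest £142.69; balance after payment £6,702.14.
Month 7: interest £138.51; balance after payment £6,495.65.

£6,495.65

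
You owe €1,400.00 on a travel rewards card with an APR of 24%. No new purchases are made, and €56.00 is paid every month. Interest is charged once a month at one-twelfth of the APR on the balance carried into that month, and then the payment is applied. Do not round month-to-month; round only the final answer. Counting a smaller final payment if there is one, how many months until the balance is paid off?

36 months

Monthly rate r = 24%/12 = 2% = 0.02.
Recurrence: B ← B·(1+r) − €56.00.
Month 1: interest €28.00; balance after payment €1,372.00.
Month 2: interest €27.44; balance after payment €1,343.44.
Closed form: n = −ln(1 − rB₀/P)/ln(1+r) = −ln(0.5)/ln(1.02) ≈ 35.003, so the balance reaches zero during payment 36.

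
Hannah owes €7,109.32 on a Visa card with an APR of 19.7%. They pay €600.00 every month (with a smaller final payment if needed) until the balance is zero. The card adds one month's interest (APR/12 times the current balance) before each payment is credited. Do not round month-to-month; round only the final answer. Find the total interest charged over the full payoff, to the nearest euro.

Monthly rate r = 19.7%/12 = 1.64167% = 0.0164167.
Payoff takes n = ⌈−ln(1 − rB₀/P)/ln(1+r)⌉ = ⌈13.284⌉ = 14 payments; the last is €171.66.
Total paid = 13·€600.00 + €171.66 = €7,971.66.
Total interest = total paid − principal = €7,971.66 − €7,109.32 = €862.34.

€862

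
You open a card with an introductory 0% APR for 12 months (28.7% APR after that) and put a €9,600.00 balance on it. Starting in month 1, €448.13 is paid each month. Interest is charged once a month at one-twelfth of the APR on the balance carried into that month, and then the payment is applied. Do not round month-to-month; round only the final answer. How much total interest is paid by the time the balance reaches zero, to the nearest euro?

Promo months 1–12 at r₀ = 0%/12 = 0; months 13+ at r₁ = 28.7%/12 = 0.0239167.
After month 12 (no interest yet): B = €9,600.00 − 12·€448.13 = €4,222.44.
Then at r₁ with €448.13/mo: n₂ = −ln(1 − r₁·B/P)/ln(1+r₁) ≈ 10.80 → 11 more payments.
Total paid = 22·€448.13 + €360.97 = €10,219.83; interest = €10,219.83 − €9,600.00 = €619.83.

€620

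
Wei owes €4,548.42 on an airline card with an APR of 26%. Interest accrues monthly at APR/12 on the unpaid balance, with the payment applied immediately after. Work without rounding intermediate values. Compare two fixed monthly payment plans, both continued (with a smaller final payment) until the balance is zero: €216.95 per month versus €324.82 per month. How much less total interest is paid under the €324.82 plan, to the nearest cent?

Monthly rate r = 26%/12 = 2.16667% = 0.0216667.
At €216.95/mo: n = ⌈−ln(1 − rB₀/P)/ln(1+r)⌉ = 29 payments (last €55.12); total interest = total paid − €4,548.42 = €1,581.30.
At €324.82/mo: 17 payments (last €281.86); total interest €930.56.
Interest saved = €1,581.30 − €930.56 = €650.74.

€650.74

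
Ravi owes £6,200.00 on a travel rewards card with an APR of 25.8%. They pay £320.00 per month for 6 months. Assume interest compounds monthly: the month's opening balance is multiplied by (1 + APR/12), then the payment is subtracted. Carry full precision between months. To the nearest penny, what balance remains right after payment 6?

£5,017.84

Monthly rate r = 25.8%/12 = 2.15% = 0.0215.
Each month: B ← B·(1+r) − £320.00.
Month 1: interest £133.30; balance after payment £6,013.30.
Month 2: interest £129.29; balance after payment £5,822.59.
Month 3: interest £125.19; balance after payment £5,627.77.
Month 4: interest £121.00; balance after payment £5,428.77.
Month 5: interest £116.72; balance after payment £5,225.49.
Month 6: interest £112.35; balance after payment £5,017.84.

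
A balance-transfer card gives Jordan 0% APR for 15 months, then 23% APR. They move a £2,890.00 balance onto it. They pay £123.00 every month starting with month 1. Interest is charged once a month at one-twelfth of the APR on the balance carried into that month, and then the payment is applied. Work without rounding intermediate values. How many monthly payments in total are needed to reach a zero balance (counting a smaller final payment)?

25 months

Promo months 1–15 at r₀ = 0%/12 = 0; months 16+ at r₁ = 23%/12 = 0.0191667.
After month 15 (no interest yet): B = £2,890.00 − 15·£123.00 = £1,045.00.
Then at r₁ with £123.00/mo: n₂ = −ln(1 − r₁·B/P)/ln(1+r₁) ≈ 9.36 → 10 more payments.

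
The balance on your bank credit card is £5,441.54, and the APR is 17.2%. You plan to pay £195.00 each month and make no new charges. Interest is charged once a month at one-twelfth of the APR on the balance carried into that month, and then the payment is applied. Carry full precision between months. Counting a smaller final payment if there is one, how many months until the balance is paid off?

Monthly rate r = 17.2%/12 = 1.43333% = 0.0143333.
Recurrence: B ← B·(1+r) − £195.00.
Month 1: interest £78.00; balance after payment £5,324.54.
Month 2: interest £76.32; balance after payment £5,205.85.
Closed form: n = −ln(1 − rB₀/P)/ln(1+r) = −ln(0.60002)/ln(1.01433) ≈ 35.891, so the balance reaches zero during payment 36.

36 months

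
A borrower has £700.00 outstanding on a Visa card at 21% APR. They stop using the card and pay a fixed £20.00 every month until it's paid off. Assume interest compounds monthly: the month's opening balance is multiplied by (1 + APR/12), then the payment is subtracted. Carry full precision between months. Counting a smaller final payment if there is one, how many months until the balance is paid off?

55 months

Monthly rate r = 21%/12 = 1.75% = 0.0175.
Recurrence: B ← B·(1+r) − £20.00.
Month 1: interest £12.25; balance after payment £692.25.
Month 2: interest £12.11; balance after payment £684.36.
Closed form: n = −ln(1 − rB₀/P)/ln(1+r) = −ln(0.3875)/ln(1.0175) ≈ 54.646, so the balance reaches zero during payment 55.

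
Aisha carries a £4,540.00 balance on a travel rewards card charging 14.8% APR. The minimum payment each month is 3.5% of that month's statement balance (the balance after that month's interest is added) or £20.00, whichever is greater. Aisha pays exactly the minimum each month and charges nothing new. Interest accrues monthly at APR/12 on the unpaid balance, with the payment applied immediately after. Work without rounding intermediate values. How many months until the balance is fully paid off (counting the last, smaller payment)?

125 months

Monthly rate r = 14.8%/12 = 1.23333% = 0.0123333.
While 3.5% of the post-interest balance exceeds £20.00, each month B ← (B·(1+r))·(1 − 0.035), i.e. B shrinks by the factor (1+r)·0.965 = 0.9769.
This holds for months 1–90. Entering month 91 the balance is £554.16; 3.5% of the post-interest balance is now below £20.00, so the flat £20.00 minimum applies from here.
From month 91 a fixed £20.00 at rate r clears £554.16 in 35 more payments. Total: 90 + 35 = 125 months.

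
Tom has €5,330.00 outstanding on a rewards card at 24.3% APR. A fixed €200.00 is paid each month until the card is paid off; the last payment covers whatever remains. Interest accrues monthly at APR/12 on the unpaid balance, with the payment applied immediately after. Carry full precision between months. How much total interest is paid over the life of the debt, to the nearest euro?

€2,410

Monthly rate r = 24.3%/12 = 2.025% = 0.02025.
Payoff takes n = ⌈−ln(1 − rB₀/P)/ln(1+r)⌉ = ⌈38.697⌉ = 39 payments; the last is €139.92.
Total paid = 38·€200.00 + €139.92 = €7,739.92.
Total interest = total paid − principal = €7,739.92 − €5,330.00 = €2,409.92.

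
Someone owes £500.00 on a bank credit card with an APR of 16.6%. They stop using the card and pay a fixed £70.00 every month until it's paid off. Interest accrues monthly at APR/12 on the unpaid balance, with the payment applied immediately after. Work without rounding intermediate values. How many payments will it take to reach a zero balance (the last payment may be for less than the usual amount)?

8 payments

Monthly rate r = 16.6%/12 = 1.38333% = 0.0138333.
Recurrence: B ← B·(1+r) − £70.00.
Month 1: interest £6.92; balance after payment £436.92.
Month 2: interest £6.04; balance after payment £372.96.
Closed form: n = −ln(1 − rB₀/P)/ln(1+r) = −ln(0.90119)/ln(1.01383) ≈ 7.573, so the balance reaches zero during payment 8.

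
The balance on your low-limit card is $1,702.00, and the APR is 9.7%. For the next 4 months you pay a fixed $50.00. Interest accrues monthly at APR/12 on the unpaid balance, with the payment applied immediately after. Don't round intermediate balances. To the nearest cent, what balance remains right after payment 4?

$1,555.26

Monthly rate r = 9.7%/12 = 0.808333% = 0.00808333.
Each month: B ← B·(1+r) − $50.00.
Month 1: interest $13.76; balance after payment $1,665.76.
Month 2: interest $13.46; balance after payment $1,629.22.
Month 3: interest $13.17; balance after payment $1,592.39.
Month 4: interest $12.87; balance after payment $1,555.26.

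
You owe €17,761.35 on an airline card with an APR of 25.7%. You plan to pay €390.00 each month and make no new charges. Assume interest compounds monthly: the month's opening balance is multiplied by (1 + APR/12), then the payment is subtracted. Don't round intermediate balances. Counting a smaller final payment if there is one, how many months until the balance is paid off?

Monthly rate r = 25.7%/12 = 2.14167% = 0.0214167.
Recurrence: B ← B·(1+r) − €390.00.
Month 1: interest €380.39; balance after payment €17,751.74.
Month 2: interest €380.18; balance after payment €17,741.92.
Closed form: n = −ln(1 − rB₀/P)/ln(1+r) = −ln(0.024644)/ln(1.02142) ≈ 174.759, so the balance reaches zero during payment 175.

175 payments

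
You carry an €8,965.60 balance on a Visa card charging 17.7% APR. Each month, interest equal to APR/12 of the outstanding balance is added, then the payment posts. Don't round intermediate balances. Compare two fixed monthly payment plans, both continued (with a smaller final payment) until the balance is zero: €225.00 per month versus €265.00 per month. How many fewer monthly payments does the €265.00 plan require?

13 fewer payments

Monthly rate r = 17.7%/12 = 1.475% = 0.01475.
At €225.00/mo: n = ⌈−ln(1 − rB₀/P)/ln(1+r)⌉ = 61 payments (last €116.83); total interest = total paid − €8,965.60 = €4,651.23.
At €265.00/mo: 48 payments (last €54.96); total interest €3,544.36.
Payments saved = 61 − 48 = 13.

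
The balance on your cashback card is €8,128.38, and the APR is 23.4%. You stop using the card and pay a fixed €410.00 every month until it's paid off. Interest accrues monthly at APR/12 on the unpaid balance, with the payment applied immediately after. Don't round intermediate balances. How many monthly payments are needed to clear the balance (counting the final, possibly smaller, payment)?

26 months

Monthly rate r = 23.4%/12 = 1.95% = 0.0195.
Recurrence: B ← B·(1+r) − €410.00.
Month 1: interest €158.50; balance after payment €7,876.88.
Month 2: interest €153.60; balance after payment €7,620.48.
Closed form: n = −ln(1 − rB₀/P)/ln(1+r) = −ln(0.61341)/ln(1.0195) ≈ 25.307, so the balance reaches zero during payment 26.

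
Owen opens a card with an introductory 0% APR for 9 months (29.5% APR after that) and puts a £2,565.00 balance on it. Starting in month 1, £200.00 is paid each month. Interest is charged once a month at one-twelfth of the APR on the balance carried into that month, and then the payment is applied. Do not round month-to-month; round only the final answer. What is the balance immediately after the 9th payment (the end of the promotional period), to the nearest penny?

£765.00

Promo months 1–9 at r₀ = 0%/12 = 0; months 10+ at r₁ = 29.5%/12 = 0.0245833.
After month 9 (no interest yet): B = £2,565.00 − 9·£200.00 = £765.00.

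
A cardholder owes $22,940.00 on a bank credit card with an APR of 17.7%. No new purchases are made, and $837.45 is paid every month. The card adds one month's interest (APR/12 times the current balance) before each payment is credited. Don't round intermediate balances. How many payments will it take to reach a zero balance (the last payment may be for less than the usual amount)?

Monthly rate r = 17.7%/12 = 1.475% = 0.01475.
Recurrence: B ← B·(1+r) − $837.45.
Month 1: interest $338.37; balance after payment $22,440.92.
Month 2: interest $331.00; balance after payment $21,934.47.
Closed form: n = −ln(1 − rB₀/P)/ln(1+r) = −ln(0.59596)/ln(1.01475) ≈ 35.349, so the balance reaches zero during payment 36.

36 months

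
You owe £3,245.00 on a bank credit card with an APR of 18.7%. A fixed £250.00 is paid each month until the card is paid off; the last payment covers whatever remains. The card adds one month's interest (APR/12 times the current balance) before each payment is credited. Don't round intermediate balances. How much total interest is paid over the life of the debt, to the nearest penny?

Monthly rate r = 18.7%/12 = 1.55833% = 0.0155833.
Payoff takes n = ⌈−ln(1 − rB₀/P)/ln(1+r)⌉ = ⌈14.615⌉ = 15 payments; the last is £154.10.
Total paid = 14·£250.00 + £154.10 = £3,654.10.
Total interest = total paid − principal = £3,654.10 − £3,245.00 = £409.10.

£409.10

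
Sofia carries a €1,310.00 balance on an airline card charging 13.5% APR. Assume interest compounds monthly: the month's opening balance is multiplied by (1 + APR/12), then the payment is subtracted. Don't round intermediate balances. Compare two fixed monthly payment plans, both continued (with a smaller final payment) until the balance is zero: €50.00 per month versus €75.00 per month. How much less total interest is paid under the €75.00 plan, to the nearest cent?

Monthly rate r = 13.5%/12 = 1.125% = 0.01125.
At €50.00/mo: n = ⌈−ln(1 − rB₀/P)/ln(1+r)⌉ = 32 payments (last €10.77); total interest = total paid − €1,310.00 = €250.77.
At €75.00/mo: 20 payments (last €41.81); total interest €156.81.
Interest saved = €250.77 − €156.81 = €93.96.

€93.96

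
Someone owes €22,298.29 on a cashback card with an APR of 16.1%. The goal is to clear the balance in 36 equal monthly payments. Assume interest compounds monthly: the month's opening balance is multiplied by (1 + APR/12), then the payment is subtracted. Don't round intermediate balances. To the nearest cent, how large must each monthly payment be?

Monthly rate r = 16.1%/12 = 1.34167% = 0.0134167.
Level-payment amortization: P = B₀·r / (1 − (1+r)^(−n)) = 22298.29·0.0134167 / (1 − 1.01342^(−36)).
Denominator 1 − (1+r)^(−36) = 0.381085763.
P = 299.169 / 0.381085763 ≈ 785.04.

€785.04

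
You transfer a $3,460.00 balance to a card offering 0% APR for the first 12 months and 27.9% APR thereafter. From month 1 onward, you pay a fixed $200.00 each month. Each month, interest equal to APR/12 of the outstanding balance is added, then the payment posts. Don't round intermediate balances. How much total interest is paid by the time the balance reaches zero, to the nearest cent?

Promo months 1–12 at r₀ = 0%/12 = 0; months 13+ at r₁ = 27.9%/12 = 0.02325.
After month 12 (no interest yet): B = $3,460.00 − 12·$200.00 = $1,060.00.
Then at r₁ with $200.00/mo: n₂ = −ln(1 − r₁·B/P)/ln(1+r₁) ≈ 5.72 → 6 more payments.
Total paid = 17·$200.00 + $144.79 = $3,544.79; interest = $3,544.79 − $3,460.00 = $84.79.

$84.79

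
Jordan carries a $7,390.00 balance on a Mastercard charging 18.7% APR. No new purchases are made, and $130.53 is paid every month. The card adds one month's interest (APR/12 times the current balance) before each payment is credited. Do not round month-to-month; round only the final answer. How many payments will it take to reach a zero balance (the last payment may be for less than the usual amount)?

139 months

Monthly rate r = 18.7%/12 = 1.55833% = 0.0155833.
Recurrence: B ← B·(1+r) − $130.53.
Month 1: interest $115.16; balance after payment $7,374.63.
Month 2: interest $114.92; balance after payment $7,359.02.
Closed form: n = −ln(1 − rB₀/P)/ln(1+r) = −ln(0.11774)/ln(1.01558) ≈ 138.344, so the balance reaches zero during payment 139.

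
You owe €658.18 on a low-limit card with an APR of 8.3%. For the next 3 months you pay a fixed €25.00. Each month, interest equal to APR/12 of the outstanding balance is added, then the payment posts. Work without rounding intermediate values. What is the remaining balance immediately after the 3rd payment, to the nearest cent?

Monthly rate r = 8.3%/12 = 0.691667% = 0.00691667.
Each month: B ← B·(1+r) − €25.00.
Month 1: interest €4.55; balance after payment €637.73.
Month 2: interest €4.41; balance after payment €617.14.
Month 3: interest €4.27; balance after payment €596.41.

€596.41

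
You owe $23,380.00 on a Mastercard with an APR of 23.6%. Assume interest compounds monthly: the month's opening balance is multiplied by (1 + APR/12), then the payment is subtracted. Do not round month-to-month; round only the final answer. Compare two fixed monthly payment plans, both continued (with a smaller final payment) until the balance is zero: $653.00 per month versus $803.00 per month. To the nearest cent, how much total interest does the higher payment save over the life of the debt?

Monthly rate r = 23.6%/12 = 1.96667% = 0.0196667.
At $653.00/mo: n = ⌈−ln(1 − rB₀/P)/ln(1+r)⌉ = 63 payments (last $349.87); total interest = total paid − $23,380.00 = $17,455.87.
At $803.00/mo: 44 payments (last $521.39); total interest $11,670.39.
Interest saved = $17,455.87 − $11,670.39 = $5,785.48.

$5,785.48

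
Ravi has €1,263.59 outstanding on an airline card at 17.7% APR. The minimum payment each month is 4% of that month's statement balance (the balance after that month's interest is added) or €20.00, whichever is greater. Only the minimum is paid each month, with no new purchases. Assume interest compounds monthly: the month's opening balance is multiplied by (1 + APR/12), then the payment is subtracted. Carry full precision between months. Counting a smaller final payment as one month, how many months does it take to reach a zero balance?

Monthly rate r = 17.7%/12 = 1.475% = 0.01475.
While 4% of the post-interest balance exceeds €20.00, each month B ← (B·(1+r))·(1 − 0.04), i.e. B shrinks by the factor (1+r)·0.96 = 0.97416.
This holds for months 1–36. Entering month 37 the balance is €492.38; 4% of the post-interest balance is now below €20.00, so the flat €20.00 minimum applies from here.
From month 37 a fixed €20.00 at rate r clears €492.38 in 31 more payments. Total: 36 + 31 = 67 months.

67 months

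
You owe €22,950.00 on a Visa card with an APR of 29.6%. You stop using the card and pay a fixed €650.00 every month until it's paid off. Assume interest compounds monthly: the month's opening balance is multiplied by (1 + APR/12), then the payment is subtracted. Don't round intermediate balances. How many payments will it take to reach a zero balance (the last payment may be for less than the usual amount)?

Monthly rate r = 29.6%/12 = 2.46667% = 0.0246667.
Recurrence: B ← B·(1+r) − €650.00.
Month 1: interest €566.10; balance after payment €22,866.10.
Month 2: interest €564.03; balance after payment €22,780.13.
Closed form: n = −ln(1 − rB₀/P)/ln(1+r) = −ln(0.12908)/ln(1.02467) ≈ 84.020, so the balance reaches zero during payment 85.

85 months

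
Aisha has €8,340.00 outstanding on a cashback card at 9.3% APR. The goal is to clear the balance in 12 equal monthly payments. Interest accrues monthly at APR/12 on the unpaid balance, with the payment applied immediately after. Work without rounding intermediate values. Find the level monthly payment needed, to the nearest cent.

€730.51

Monthly rate r = 9.3%/12 = 0.775% = 0.00775.
Level-payment amortization: P = B₀·r / (1 − (1+r)^(−n)) = 8340.00·0.00775 / (1 − 1.00775^(−12)).
Denominator 1 − (1+r)^(−12) = 0.0884797566.
P = 64.635 / 0.0884797566 ≈ 730.51.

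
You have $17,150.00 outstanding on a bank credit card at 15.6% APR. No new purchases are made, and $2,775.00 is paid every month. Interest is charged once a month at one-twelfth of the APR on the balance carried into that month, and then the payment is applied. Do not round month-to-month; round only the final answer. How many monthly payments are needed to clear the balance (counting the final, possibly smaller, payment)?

7 payments

Monthly rate r = 15.6%/12 = 1.3% = 0.013.
Recurrence: B ← B·(1+r) − $2,775.00.
Month 1: interest $222.95; balance after payment $14,597.95.
Month 2: interest $189.77; balance after payment $12,012.72.
Closed form: n = −ln(1 − rB₀/P)/ln(1+r) = −ln(0.91966)/ln(1.013) ≈ 6.484, so the balance reaches zero during payment 7.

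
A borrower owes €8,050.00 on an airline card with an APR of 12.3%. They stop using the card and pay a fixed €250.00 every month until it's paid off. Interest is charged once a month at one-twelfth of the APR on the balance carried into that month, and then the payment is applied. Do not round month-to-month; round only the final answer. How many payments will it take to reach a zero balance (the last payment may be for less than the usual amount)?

40 payments

Monthly rate r = 12.3%/12 = 1.025% = 0.01025.
Recurrence: B ← B·(1+r) − €250.00.
Month 1: interest €82.51; balance after payment €7,882.51.
Month 2: interest €80.80; balance after payment €7,713.31.
Closed form: n = −ln(1 − rB₀/P)/ln(1+r) = −ln(0.66995)/ln(1.01025) ≈ 39.278, so the balance reaches zero during payment 40.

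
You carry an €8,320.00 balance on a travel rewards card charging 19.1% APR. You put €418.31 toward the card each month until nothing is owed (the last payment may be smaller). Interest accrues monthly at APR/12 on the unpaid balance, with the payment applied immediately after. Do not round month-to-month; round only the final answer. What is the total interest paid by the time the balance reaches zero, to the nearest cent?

€1,763.38

Monthly rate r = 19.1%/12 = 1.59167% = 0.0159167.
Payoff takes n = ⌈−ln(1 − rB₀/P)/ln(1+r)⌉ = ⌈24.104⌉ = 25 payments; the last is €43.94.
Total paid = 24·€418.31 + €43.94 = €10,083.38.
Total interest = total paid − principal = €10,083.38 − €8,320.00 = €1,763.38.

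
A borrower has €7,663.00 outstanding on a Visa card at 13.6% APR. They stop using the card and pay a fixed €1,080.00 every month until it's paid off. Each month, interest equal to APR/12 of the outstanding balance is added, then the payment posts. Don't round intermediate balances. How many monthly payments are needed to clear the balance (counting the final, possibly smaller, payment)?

8 payments

Monthly rate r = 13.6%/12 = 1.13333% = 0.0113333.
Recurrence: B ← B·(1+r) − €1,080.00.
Month 1: interest €86.85; balance after payment €6,669.85.
Month 2: interest €75.59; balance after payment €5,665.44.
Closed form: n = −ln(1 − rB₀/P)/ln(1+r) = −ln(0.91959)/ln(1.01133) ≈ 7.439, so the balance reaches zero during payment 8.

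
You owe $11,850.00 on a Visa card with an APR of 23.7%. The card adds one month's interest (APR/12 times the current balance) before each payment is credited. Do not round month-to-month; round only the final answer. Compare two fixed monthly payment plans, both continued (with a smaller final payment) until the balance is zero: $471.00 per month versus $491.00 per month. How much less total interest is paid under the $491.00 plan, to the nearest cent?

Monthly rate r = 23.7%/12 = 1.975% = 0.01975.
At $471.00/mo: n = ⌈−ln(1 − rB₀/P)/ln(1+r)⌉ = 36 payments (last $59.36); total interest = total paid − $11,850.00 = $4,694.36.
At $491.00/mo: 34 payments (last $53.60); total interest $4,406.60.
Interest saved = $4,694.36 − $4,406.60 = $287.76.

$287.76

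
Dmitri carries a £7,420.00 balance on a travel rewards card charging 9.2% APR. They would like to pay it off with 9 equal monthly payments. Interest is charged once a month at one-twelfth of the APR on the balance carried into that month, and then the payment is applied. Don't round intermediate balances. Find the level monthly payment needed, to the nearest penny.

£856.37

Monthly rate r = 9.2%/12 = 0.766667% = 0.00766667.
Level-payment amortization: P = B₀·r / (1 − (1+r)^(−n)) = 7420.00·0.00766667 / (1 − 1.00767^(−9)).
Denominator 1 − (1+r)^(−9) = 0.0664276772.
P = 56.8867 / 0.0664276772 ≈ 856.37.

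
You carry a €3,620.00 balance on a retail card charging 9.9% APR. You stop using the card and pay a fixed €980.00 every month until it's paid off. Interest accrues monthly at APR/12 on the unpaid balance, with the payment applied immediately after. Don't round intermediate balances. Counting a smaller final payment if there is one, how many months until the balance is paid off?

4 payments

Monthly rate r = 9.9%/12 = 0.825% = 0.00825.
Recurrence: B ← B·(1+r) − €980.00.
Month 1: interest €29.87; balance after payment €2,669.86.
Month 2: interest €22.03; balance after payment €1,711.89.
Month 3: interest €14.12; balance after payment €746.01.
Month 4: interest €6.15; balance after payment €0.00.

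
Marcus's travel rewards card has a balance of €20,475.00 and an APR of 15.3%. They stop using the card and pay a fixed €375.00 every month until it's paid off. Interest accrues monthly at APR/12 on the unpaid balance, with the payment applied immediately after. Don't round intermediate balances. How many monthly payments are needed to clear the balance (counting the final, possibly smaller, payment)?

Monthly rate r = 15.3%/12 = 1.275% = 0.01275.
Recurrence: B ← B·(1+r) − €375.00.
Month 1: interest €261.06; balance after payment €20,361.06.
Month 2: interest €259.60; balance after payment €20,245.66.
Closed form: n = −ln(1 − rB₀/P)/ln(1+r) = −ln(0.30385)/ln(1.01275) ≈ 94.023, so the balance reaches zero during payment 95.

95 payments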